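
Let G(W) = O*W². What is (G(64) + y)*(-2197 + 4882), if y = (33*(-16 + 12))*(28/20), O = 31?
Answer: 340434372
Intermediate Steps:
G(W) = 31*W²
y = -924/5 (y = (33*(-4))*(28*(1/20)) = -132*7/5 = -924/5 ≈ -184.80)
(G(64) + y)*(-2197 + 4882) = (31*64² - 924/5)*(-2197 + 4882) = (31*4096 - 924/5)*2685 = (126976 - 924/5)*2685 = (633956/5)*2685 = 340434372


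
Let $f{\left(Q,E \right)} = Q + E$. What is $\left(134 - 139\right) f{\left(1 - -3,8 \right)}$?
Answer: $-60$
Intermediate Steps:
$f{\left(Q,E \right)} = E + Q$
$\left(134 - 139\right) f{\left(1 - -3,8 \right)} = \left(134 - 139\right) \left(8 + \left(1 - -3\right)\right) = - 5 \left(8 + \left(1 + 3\right)\right) = - 5 \left(8 + 4\right) = \left(-5\right) 12 = -60$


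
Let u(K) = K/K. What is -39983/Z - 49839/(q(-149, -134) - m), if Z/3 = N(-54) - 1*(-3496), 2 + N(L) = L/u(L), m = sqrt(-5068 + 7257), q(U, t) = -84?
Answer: 43009835059/50227440 - 49839*sqrt(2189)/4867 ≈ 377.20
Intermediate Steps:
u(K) = 1
m = sqrt(2189) ≈ 46.787
N(L) = -2 + L (N(L) = -2 + L/1 = -2 + L*1 = -2 + L)
Z = 10320 (Z = 3*((-2 - 54) - 1*(-3496)) = 3*(-56 + 3496) = 3*3440 = 10320)
-39983/Z - 49839/(q(-149, -134) - m) = -39983/10320 - 49839/(-84 - sqrt(2189))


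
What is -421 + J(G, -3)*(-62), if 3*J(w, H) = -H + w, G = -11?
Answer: -767/3 ≈ -255.67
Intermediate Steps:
J(w, H) = -H/3 + w/3 (J(w, H) = (-H + w)/3 = (w - H)/3 = -H/3 + w/3)
-421 + J(G, -3)*(-62) = -421 + (-⅓*(-3) + (⅓)*(-11))*(-62) = -421 + (1 - 11/3)*(-62) = -421 - 8/3*(-62) = -421 + 496/3 = -767/3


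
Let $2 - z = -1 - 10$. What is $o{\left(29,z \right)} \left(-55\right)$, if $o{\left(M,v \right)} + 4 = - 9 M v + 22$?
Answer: $185625$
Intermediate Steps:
$z = 13$ ($z = 2 - \left(-1 - 10\right) = 2 - -11 = 2 + 11 = 13$)
$o{\left(M,v \right)} = 18 - 9 M v$ ($o{\left(M,v \right)} = -4 + \left(- 9 M v + 22\right) = -4 - \left(-22 + 9 M v\right) = 18 - 9 M v$)
$o{\left(29,z \right)} \left(-55\right) = \left(18 - 261 \cdot 13\right) \left(-55\right) = \left(18 - 3393\right) \left(-55\right) = \left(-3375\right) \left(-55\right) = 185625$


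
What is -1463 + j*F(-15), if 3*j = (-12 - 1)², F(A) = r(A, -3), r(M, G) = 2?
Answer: -4051/3 ≈ -1350.3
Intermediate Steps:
F(A) = 2
j = 169/3 (j = (-12 - 1)²/3 = (⅓)*(-13)² = (⅓)*169 = 169/3 ≈ 56.333)
-1463 + j*F(-15) = -1463 + (169/3)*2 = -1463 + 338/3 = -4051/3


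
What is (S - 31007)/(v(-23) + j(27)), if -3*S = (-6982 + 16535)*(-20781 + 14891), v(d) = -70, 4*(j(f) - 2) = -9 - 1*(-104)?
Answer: -224696596/531 ≈ -4.2316e+5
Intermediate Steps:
j(f) = 103/4 (j(f) = 2 + (-9 - 1*(-104))/4 = 2 + (-9 + 104)/4 = 2 + (¼)*95 = 2 + 95/4 = 103/4)
S = 56267170/3 (S = -(-6982 + 16535)*(-20781 + 14891)/3 = -9553*(-5890)/3 = -⅓*(-56267170) = 56267170/3 ≈ 1.8756e+7)
(S - 31007)/(v(-23) + j(27)) = (56267170/3 - 31007)/(-70 + 103/4) = 56174149/(3*(-177/4)) = (56174149/3)*(-4/177) = -224696596/531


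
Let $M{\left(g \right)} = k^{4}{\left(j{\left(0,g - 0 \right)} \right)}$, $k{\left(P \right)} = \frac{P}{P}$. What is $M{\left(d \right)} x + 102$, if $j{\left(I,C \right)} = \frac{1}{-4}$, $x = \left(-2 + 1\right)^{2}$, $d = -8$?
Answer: $103$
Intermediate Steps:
$x = 1$ ($x = \left(-1\right)^{2} = 1$)
$j{\left(I,C \right)} = - \frac{1}{4}$
$k{\left(P \right)} = 1$
$M{\left(g \right)} = 1$ ($M{\left(g \right)} = 1^{4} = 1$)
$M{\left(d \right)} x + 102 = 1 \cdot 1 + 102 = 1 + 102 = 103$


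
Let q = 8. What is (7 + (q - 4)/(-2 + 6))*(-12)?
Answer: -96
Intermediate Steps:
(7 + (q - 4)/(-2 + 6))*(-12) = (7 + (8 - 4)/(-2 + 6))*(-12) = (7 + 4/4)*(-12) = (7 + 4*(1/4))*(-12) = (7 + 1)*(-12) = 8*(-12) = -96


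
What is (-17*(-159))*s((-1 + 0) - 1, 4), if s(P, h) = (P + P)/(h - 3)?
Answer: -10812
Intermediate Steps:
s(P, h) = 2*P/(-3 + h) (s(P, h) = (2*P)/(-3 + h) = 2*P/(-3 + h))
(-17*(-159))*s((-1 + 0) - 1, 4) = (-17*(-159))*(2*((-1 + 0) - 1)/(-3 + 4)) = 2703*(2*(-1 - 1)/1) = 2703*(2*(-2)*1) = 2703*(-4) = -10812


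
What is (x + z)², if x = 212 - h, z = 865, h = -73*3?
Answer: 1679616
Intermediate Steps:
h = -219
x = 431 (x = 212 - 1*(-219) = 212 + 219 = 431)
(x + z)² = (431 + 865)² = 1296² = 1679616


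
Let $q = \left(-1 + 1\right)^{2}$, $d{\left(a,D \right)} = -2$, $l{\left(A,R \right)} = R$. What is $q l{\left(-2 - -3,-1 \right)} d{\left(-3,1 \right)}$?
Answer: $0$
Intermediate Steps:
$q = 0$ ($q = 0^{2} = 0$)
$q l{\left(-2 - -3,-1 \right)} d{\left(-3,1 \right)} = 0 \left(-1\right) \left(-2\right) = 0 \left(-2\right) = 0$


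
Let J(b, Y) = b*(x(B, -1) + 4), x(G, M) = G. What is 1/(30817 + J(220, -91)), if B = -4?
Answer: 1/30817 ≈ 3.2450e-5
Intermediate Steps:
J(b, Y) = 0 (J(b, Y) = b*(-4 + 4) = b*0 = 0)
1/(30817 + J(220, -91)) = 1/(30817 + 0) = 1/30817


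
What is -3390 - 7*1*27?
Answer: -3579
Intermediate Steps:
-3390 - 7*1*27 = -3390 - 7*27 = -3390 - 1*189 = -3390 - 189 = -3579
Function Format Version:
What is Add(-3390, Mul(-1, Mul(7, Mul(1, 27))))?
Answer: -3579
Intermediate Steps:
Add(-3390, Mul(-1, Mul(7, Mul(1, 27)))) = Add(-3390, Mul(-1, Mul(7, 27))) = Add(-3390, Mul(-1, 189)) = Add(-3390, -189) = -3579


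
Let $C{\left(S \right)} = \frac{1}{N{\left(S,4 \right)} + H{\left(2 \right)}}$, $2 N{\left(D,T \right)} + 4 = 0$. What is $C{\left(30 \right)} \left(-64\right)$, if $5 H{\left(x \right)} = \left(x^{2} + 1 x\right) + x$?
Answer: $160$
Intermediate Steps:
$N{\left(D,T \right)} = -2$ ($N{\left(D,T \right)} = -2 + \frac{1}{2} \cdot 0 = -2 + 0 = -2$)
$H{\left(x \right)} = \frac{x^{2}}{5} + \frac{2 x}{5}$ ($H{\left(x \right)} = \frac{\left(x^{2} + 1 x\right) + x}{5} = \frac{\left(x^{2} + x\right) + x}{5} = \frac{\left(x + x^{2}\right) + x}{5} = \frac{x^{2} + 2 x}{5} = \frac{x^{2}}{5} + \frac{2 x}{5}$)
$C{\left(S \right)} = - \frac{5}{2}$ ($C{\left(S \right)} = \frac{1}{-2 + \frac{1}{5} \cdot 2 \left(2 + 2\right)} = \frac{1}{-2 + \frac{1}{5} \cdot 2 \cdot 4} = \frac{1}{-2 + \frac{8}{5}} = \frac{1}{- \frac{2}{5}} = - \frac{5}{2}$)
$C{\left(30 \right)} \left(-64\right) = \left(- \frac{5}{2}\right) \left(-64\right) = 160$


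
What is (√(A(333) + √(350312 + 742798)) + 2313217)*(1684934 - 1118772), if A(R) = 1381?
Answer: 1309655563154 + 566162*√(1381 + √1093110) ≈ 1.3097e+12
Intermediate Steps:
(√(A(333) + √(350312 + 742798)) + 2313217)*(1684934 - 1118772) = (√(1381 + √(350312 + 742798)) + 2313217)*(1684934 - 1118772) = (√(1381 + √1093110) + 2313217)*566162 = (2313217 + √(1381 + √1093110))*566162 = 1309655563154 + 566162*√(1381 + √1093110)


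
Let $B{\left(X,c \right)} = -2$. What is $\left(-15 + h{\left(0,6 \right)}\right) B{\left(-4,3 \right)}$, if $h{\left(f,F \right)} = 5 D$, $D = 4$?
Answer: $-10$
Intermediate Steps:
$h{\left(f,F \right)} = 20$ ($h{\left(f,F \right)} = 5 \cdot 4 = 20$)
$\left(-15 + h{\left(0,6 \right)}\right) B{\left(-4,3 \right)} = \left(-15 + 20\right) \left(-2\right) = 5 \left(-2\right) = -10$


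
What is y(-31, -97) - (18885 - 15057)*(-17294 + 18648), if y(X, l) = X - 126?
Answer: -5183269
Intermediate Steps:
y(X, l) = -126 + X
y(-31, -97) - (18885 - 15057)*(-17294 + 18648) = (-126 - 31) - (18885 - 15057)*(-17294 + 18648) = -157 - 3828*1354 = -157 - 1*5183112 = -157 - 5183112 = -5183269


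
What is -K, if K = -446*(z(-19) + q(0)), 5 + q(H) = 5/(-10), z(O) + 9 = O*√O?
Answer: -6467 - 8474*I*√19 ≈ -6467.0 - 36937.0*I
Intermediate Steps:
z(O) = -9 + O^(3/2) (z(O) = -9 + O*√O = -9 + O^(3/2))
q(H) = -11/2 (q(H) = -5 + 5/(-10) = -5 + 5*(-⅒) = -5 - ½ = -11/2)
K = 6467 + 8474*I*√19 (K = -446*((-9 + (-19)^(3/2)) - 11/2) = -446*((-9 - 19*I*√19) - 11/2) = -446*(-29/2 - 19*I*√19) = 6467 + 8474*I*√19 ≈ 6467.0 + 36937.0*I)
-K = -(6467 + 8474*I*√19) = -6467 - 8474*I*√19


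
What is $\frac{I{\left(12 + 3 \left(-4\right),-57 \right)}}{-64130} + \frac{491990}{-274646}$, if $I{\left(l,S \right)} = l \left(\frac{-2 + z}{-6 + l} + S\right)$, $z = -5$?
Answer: $- \frac{245995}{137323} \approx -1.7914$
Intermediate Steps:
$I{\left(l,S \right)} = l \left(S - \frac{7}{-6 + l}\right)$ ($I{\left(l,S \right)} = l \left(\frac{-2 - 5}{-6 + l} + S\right) = l \left(- \frac{7}{-6 + l} + S\right) = l \left(S - \frac{7}{-6 + l}\right)$)
$\frac{I{\left(12 + 3 \left(-4\right),-57 \right)}}{-64130} + \frac{491990}{-274646} = \frac{\left(12 + 3 \left(-4\right)\right) \frac{1}{-6 + \left(12 + 3 \left(-4\right)\right)} \left(-7 - -342 - 57 \left(12 + 3 \left(-4\right)\right)\right)}{-64130} + \frac{491990}{-274646} = \frac{\left(12 - 12\right) \left(-7 + 342 - 57 \left(12 - 12\right)\right)}{-6 + \left(12 - 12\right)} \left(- \frac{1}{64130}\right) + 491990 \left(- \frac{1}{274646}\right) = \frac{0 \left(-7 + 342 - 0\right)}{-6 + 0} \left(- \frac{1}{64130}\right) - \frac{245995}{137323} = \frac{0 \left(-7 + 342 + 0\right)}{-6} \left(- \frac{1}{64130}\right) - \frac{245995}{137323} = 0 \left(- \frac{1}{6}\right) 335 \left(- \frac{1}{64130}\right) - \frac{245995}{137323} = 0 \left(- \frac{1}{64130}\right) - \frac{245995}{137323} = 0 - \frac{245995}{137323} = - \frac{245995}{137323}$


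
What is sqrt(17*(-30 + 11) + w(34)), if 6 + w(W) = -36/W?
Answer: I*sqrt(95387)/17 ≈ 18.168*I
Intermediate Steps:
w(W) = -6 - 36/W
sqrt(17*(-30 + 11) + w(34)) = sqrt(17*(-30 + 11) + (-6 - 36/34)) = sqrt(17*(-19) + (-6 - 36*1/34)) = sqrt(-323 + (-6 - 18/17)) = sqrt(-323 - 120/17) = sqrt(-5611/17) = I*sqrt(95387)/17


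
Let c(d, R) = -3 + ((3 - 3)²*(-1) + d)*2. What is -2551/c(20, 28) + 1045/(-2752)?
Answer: -7059017/101824 ≈ -69.326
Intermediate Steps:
c(d, R) = -3 + 2*d (c(d, R) = -3 + (0²*(-1) + d)*2 = -3 + (0*(-1) + d)*2 = -3 + (0 + d)*2 = -3 + d*2 = -3 + 2*d)
-2551/c(20, 28) + 1045/(-2752) = -2551/(-3 + 2*20) + 1045/(-2752) = -2551/(-3 + 40) + 1045*(-1/2752) = -2551/37 - 1045/2752 = -7059017/101824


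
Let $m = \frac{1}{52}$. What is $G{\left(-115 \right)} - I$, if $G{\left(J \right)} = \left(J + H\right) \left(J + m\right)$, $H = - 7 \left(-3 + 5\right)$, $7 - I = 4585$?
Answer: $\frac{1009347}{52} \approx 19411.0$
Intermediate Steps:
$I = -4578$ ($I = 7 - 4585 = -4578$)
$H = -14$ ($H = \left(-7\right) 2 = -14$)
$m = \frac{1}{52} \approx 0.019231$
$G{\left(J \right)} = \left(-14 + J\right) \left(\frac{1}{52} + J\right)$ ($G{\left(J \right)} = \left(J - 14\right) \left(J + \frac{1}{52}\right) = \left(-14 + J\right) \left(\frac{1}{52} + J\right)$)
$G{\left(-115 \right)} - I = \left(- \frac{7}{26} + \left(-115\right)^{2} - - \frac{83605}{52}\right) - -4578 = \left(- \frac{7}{26} + 13225 + \frac{83605}{52}\right) + 4578 = \frac{771291}{52} + 4578 = \frac{1009347}{52}$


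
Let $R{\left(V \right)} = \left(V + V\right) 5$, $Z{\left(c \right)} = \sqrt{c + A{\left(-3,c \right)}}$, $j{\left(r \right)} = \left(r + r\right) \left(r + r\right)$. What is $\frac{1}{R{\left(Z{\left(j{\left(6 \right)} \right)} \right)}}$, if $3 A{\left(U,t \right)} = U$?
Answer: $\frac{\sqrt{143}}{1430} \approx 0.0083624$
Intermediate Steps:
$A{\left(U,t \right)} = \frac{U}{3}$
$j{\left(r \right)} = 4 r^{2}$ ($j{\left(r \right)} = 2 r 2 r = 4 r^{2}$)
$Z{\left(c \right)} = \sqrt{-1 + c}$ ($Z{\left(c \right)} = \sqrt{c + \frac{1}{3} \left(-3\right)} = \sqrt{c - 1} = \sqrt{-1 + c}$)
$R{\left(V \right)} = 10 V$ ($R{\left(V \right)} = 2 V 5 = 10 V$)
$\frac{1}{R{\left(Z{\left(j{\left(6 \right)} \right)} \right)}} = \frac{1}{10 \sqrt{-1 + 4 \cdot 6^{2}}} = \frac{1}{10 \sqrt{-1 + 4 \cdot 36}} = \frac{1}{10 \sqrt{-1 + 144}} = \frac{1}{10 \sqrt{143}} = \frac{\sqrt{143}}{1430}$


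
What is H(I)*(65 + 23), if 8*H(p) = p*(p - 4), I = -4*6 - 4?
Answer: 9856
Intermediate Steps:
I = -28 (I = -24 - 4 = -28)
H(p) = p*(-4 + p)/8 (H(p) = (p*(p - 4))/8 = (p*(-4 + p))/8 = p*(-4 + p)/8)
H(I)*(65 + 23) = ((⅛)*(-28)*(-4 - 28))*(65 + 23) = ((⅛)*(-28)*(-32))*88 = 112*88 = 9856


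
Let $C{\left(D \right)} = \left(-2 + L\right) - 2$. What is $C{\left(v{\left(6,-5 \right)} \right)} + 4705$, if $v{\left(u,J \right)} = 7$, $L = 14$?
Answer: $4715$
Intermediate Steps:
$C{\left(D \right)} = 10$ ($C{\left(D \right)} = \left(-2 + 14\right) - 2 = 12 - 2 = 10$)
$C{\left(v{\left(6,-5 \right)} \right)} + 4705 = 10 + 4705 = 4715$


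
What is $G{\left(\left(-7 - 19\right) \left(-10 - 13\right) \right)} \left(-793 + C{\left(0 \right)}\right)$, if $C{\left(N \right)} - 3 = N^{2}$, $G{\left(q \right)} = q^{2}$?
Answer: $-282507160$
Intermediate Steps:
$C{\left(N \right)} = 3 + N^{2}$
$G{\left(\left(-7 - 19\right) \left(-10 - 13\right) \right)} \left(-793 + C{\left(0 \right)}\right) = \left(\left(-7 - 19\right) \left(-10 - 13\right)\right)^{2} \left(-793 + \left(3 + 0^{2}\right)\right) = \left(\left(-26\right) \left(-23\right)\right)^{2} \left(-793 + \left(3 + 0\right)\right) = 598^{2} \left(-793 + 3\right) = 357604 \left(-790\right) = -282507160$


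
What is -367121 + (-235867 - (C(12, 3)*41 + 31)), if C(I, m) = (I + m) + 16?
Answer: -604290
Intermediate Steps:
C(I, m) = 16 + I + m
-367121 + (-235867 - (C(12, 3)*41 + 31)) = -367121 + (-235867 - ((16 + 12 + 3)*41 + 31)) = -367121 + (-235867 - (31*41 + 31)) = -367121 + (-235867 - (1271 + 31)) = -367121 + (-235867 - 1*1302) = -367121 + (-235867 - 1302) = -367121 - 237169 = -604290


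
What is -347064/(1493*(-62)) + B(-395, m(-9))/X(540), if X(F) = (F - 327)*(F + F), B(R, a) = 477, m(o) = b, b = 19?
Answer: 4437930919/1182993480 ≈ 3.7514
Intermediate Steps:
m(o) = 19
X(F) = 2*F*(-327 + F) (X(F) = (-327 + F)*(2*F) = 2*F*(-327 + F))
-347064/(1493*(-62)) + B(-395, m(-9))/X(540) = -347064/(1493*(-62)) + 477/((2*540*(-327 + 540))) = -347064/(-92566) + 477/((2*540*213)) = -347064*(-1/92566) + 477/230040 = 173532/46283 + 477*(1/230040) = 173532/46283 + 53/25560 = 4437930919/1182993480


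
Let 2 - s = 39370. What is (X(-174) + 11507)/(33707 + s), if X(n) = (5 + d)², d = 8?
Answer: -3892/1887 ≈ -2.0625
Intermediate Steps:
s = -39368 (s = 2 - 1*39370 = 2 - 39370 = -39368)
X(n) = 169 (X(n) = (5 + 8)² = 13² = 169)
(X(-174) + 11507)/(33707 + s) = (169 + 11507)/(33707 - 39368) = 11676/(-5661) = 11676*(-1/5661) = -3892/1887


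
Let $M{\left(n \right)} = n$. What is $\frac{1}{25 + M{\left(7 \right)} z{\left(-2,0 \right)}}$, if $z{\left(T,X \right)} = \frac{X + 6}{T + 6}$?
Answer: $\frac{2}{71} \approx 0.028169$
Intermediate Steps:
$z{\left(T,X \right)} = \frac{6 + X}{6 + T}$
$\frac{1}{25 + M{\left(7 \right)} z{\left(-2,0 \right)}} = \frac{1}{25 + 7 \frac{6 + 0}{6 - 2}} = \frac{1}{25 + 7 \cdot \frac{1}{4} \cdot 6} = \frac{1}{25 + 7 \cdot \frac{3}{2}} = \frac{1}{25 + \frac{21}{2}} = \frac{1}{\frac{71}{2}} = \frac{2}{71}$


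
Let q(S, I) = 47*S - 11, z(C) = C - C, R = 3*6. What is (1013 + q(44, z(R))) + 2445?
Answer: 5515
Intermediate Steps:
R = 18
z(C) = 0
q(S, I) = -11 + 47*S
(1013 + q(44, z(R))) + 2445 = (1013 + (-11 + 47*44)) + 2445 = (1013 + (-11 + 2068)) + 2445 = (1013 + 2057) + 2445 = 3070 + 2445 = 5515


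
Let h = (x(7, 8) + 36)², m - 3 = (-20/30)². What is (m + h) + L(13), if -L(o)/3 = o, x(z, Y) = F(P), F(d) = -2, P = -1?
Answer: 10084/9 ≈ 1120.4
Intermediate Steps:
x(z, Y) = -2
m = 31/9 (m = 3 + (-20/30)² = 3 + (-20*1/30)² = 3 + (-⅔)² = 3 + 4/9 = 31/9 ≈ 3.4444)
L(o) = -3*o
h = 1156 (h = (-2 + 36)² = 34² = 1156)
(m + h) + L(13) = (31/9 + 1156) - 3*13 = 10435/9 - 39 = 10084/9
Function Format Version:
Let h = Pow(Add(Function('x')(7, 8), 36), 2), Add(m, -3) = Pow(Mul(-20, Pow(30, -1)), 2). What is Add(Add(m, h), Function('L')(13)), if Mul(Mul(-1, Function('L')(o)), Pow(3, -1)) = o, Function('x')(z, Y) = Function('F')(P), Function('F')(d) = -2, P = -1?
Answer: Rational(10084, 9) ≈ 1120.4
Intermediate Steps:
Function('x')(z, Y) = -2
m = Rational(31, 9) (m = Add(3, Pow(Mul(-20, Pow(30, -1)), 2)) = Add(3, Pow(Mul(-20, Rational(1, 30)), 2)) = Add(3, Pow(Rational(-2, 3), 2)) = Add(3, Rational(4, 9)) = Rational(31, 9) ≈ 3.4444)
Function('L')(o) = Mul(-3, o)
h = 1156 (h = Pow(Add(-2, 36), 2) = Pow(34, 2) = 1156)
Add(Add(m, h), Function('L')(13)) = Add(Add(Rational(31, 9), 1156), Mul(-3, 13)) = Add(Rational(10435, 9), -39) = Rational(10084, 9)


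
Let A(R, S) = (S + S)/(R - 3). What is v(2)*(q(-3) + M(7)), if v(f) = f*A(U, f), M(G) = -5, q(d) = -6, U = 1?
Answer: 44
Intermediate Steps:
A(R, S) = 2*S/(-3 + R) (A(R, S) = (2*S)/(-3 + R) = 2*S/(-3 + R))
v(f) = -f**2 (v(f) = f*(2*f/(-3 + 1)) = f*(2*f/(-2)) = f*(2*f*(-1/2)) = f*(-f) = -f**2)
v(2)*(q(-3) + M(7)) = (-1*2**2)*(-6 - 5) = -1*4*(-11) = -4*(-11) = 44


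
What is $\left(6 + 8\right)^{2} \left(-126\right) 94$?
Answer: $-2321424$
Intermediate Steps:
$\left(6 + 8\right)^{2} \left(-126\right) 94 = 14^{2} \left(-126\right) 94 = 196 \left(-126\right) 94 = \left(-24696\right) 94 = -2321424$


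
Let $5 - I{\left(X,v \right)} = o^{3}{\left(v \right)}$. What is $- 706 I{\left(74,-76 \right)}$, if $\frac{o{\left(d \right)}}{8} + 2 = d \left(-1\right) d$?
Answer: $-69728010594364874$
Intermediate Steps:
$o{\left(d \right)} = -16 - 8 d^{2}$ ($o{\left(d \right)} = -16 + 8 d \left(-1\right) d = -16 + 8 - d d = -16 + 8 \left(- d^{2}\right) = -16 - 8 d^{2}$)
$I{\left(X,v \right)} = 5 - \left(-16 - 8 v^{2}\right)^{3}$
$- 706 I{\left(74,-76 \right)} = - 706 \left(5 + 512 \left(2 + \left(-76\right)^{2}\right)^{3}\right) = - 706 \left(5 + 512 \left(2 + 5776\right)^{3}\right) = - 706 \left(5 + 512 \cdot 5778^{3}\right) = - 706 \left(5 + 512 \cdot 192900170952\right) = - 706 \left(5 + 98764887527424\right) = \left(-706\right) 98764887527429 = -69728010594364874$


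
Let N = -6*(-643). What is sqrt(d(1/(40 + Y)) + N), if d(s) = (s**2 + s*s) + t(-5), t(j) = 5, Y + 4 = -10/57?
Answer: sqrt(16107804830)/2042 ≈ 62.153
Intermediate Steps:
Y = -238/57 (Y = -4 - 10/57 = -238/57 ≈ -4.1754)
N = 3858
d(s) = 5 + 2*s**2 (d(s) = (s**2 + s*s) + 5 = (s**2 + s**2) + 5 = 2*s**2 + 5 = 5 + 2*s**2)
sqrt(d(1/(40 + Y)) + N) = sqrt((5 + 2*(1/(40 - 238/57))**2) + 3858) = sqrt((5 + 2*(1/(2042/57))**2) + 3858) = sqrt((5 + 2*(57/2042)**2) + 3858) = sqrt((5 + 2*(3249/4169764)) + 3858) = sqrt((5 + 3249/2084882) + 3858) = sqrt(10427659/2084882 + 3858) = sqrt(8053902415/2084882) = sqrt(16107804830)/2042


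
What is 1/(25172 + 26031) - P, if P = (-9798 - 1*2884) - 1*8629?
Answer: 1091187134/51203 ≈ 21311.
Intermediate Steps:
P = -21311 (P = (-9798 - 2884) - 8629 = -12682 - 8629 = -21311)
1/(25172 + 26031) - P = 1/(25172 + 26031) - 1*(-21311) = 1/51203 + 21311 = 1091187134/51203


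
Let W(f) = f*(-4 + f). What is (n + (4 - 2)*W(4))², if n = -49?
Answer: 2401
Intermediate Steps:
(n + (4 - 2)*W(4))² = (-49 + (4 - 2)*(4*(-4 + 4)))² = (-49 + 2*(4*0))² = (-49 + 2*0)² = (-49 + 0)² = (-49)² = 2401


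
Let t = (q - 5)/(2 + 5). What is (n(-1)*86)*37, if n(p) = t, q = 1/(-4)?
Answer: -4773/2 ≈ -2386.5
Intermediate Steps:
q = -1/4 ≈ -0.25000
t = -3/4 (t = (-1/4 - 5)/(2 + 5) = -21/4/7 = -21/4*1/7 = -3/4 ≈ -0.75000)
n(p) = -3/4
(n(-1)*86)*37 = -3/4*86*37 = -129/2*37 = -4773/2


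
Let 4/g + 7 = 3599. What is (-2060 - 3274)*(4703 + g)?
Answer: -11263527765/449 ≈ -2.5086e+7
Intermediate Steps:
g = 1/898 (g = 4/(-7 + 3599) = 4/3592 = 4*(1/3592) = 1/898 ≈ 0.0011136)
(-2060 - 3274)*(4703 + g) = (-2060 - 3274)*(4703 + 1/898) = -5334*4223295/898 = -11263527765/449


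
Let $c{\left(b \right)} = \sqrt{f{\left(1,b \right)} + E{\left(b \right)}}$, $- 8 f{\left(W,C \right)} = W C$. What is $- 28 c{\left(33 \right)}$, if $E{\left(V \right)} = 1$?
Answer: $- 35 i \sqrt{2} \approx - 49.497 i$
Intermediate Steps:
$f{\left(W,C \right)} = - \frac{C W}{8}$ ($f{\left(W,C \right)} = - \frac{W C}{8} = - \frac{C W}{8}$)
$c{\left(b \right)} = \sqrt{1 - \frac{b}{8}}$ ($c{\left(b \right)} = \sqrt{\left(- \frac{1}{8}\right) b 1 + 1} = \sqrt{- \frac{b}{8} + 1} = \sqrt{1 - \frac{b}{8}}$)
$- 28 c{\left(33 \right)} = - 28 \frac{\sqrt{16 - 66}}{4} = - 28 \frac{\sqrt{-50}}{4} = - 28 \frac{5 i \sqrt{2}}{4} = - 35 i \sqrt{2}$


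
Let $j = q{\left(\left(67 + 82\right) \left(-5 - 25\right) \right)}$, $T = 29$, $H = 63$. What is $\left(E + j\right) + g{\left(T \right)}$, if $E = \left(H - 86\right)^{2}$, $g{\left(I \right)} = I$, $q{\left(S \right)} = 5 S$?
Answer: $-21792$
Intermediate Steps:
$j = -22350$ ($j = 5 \left(67 + 82\right) \left(-5 - 25\right) = 5 \cdot 149 \left(-30\right) = 5 \left(-4470\right) = -22350$)
$E = 529$ ($E = \left(63 - 86\right)^{2} = \left(-23\right)^{2} = 529$)
$\left(E + j\right) + g{\left(T \right)} = \left(529 - 22350\right) + 29 = -21821 + 29 = -21792$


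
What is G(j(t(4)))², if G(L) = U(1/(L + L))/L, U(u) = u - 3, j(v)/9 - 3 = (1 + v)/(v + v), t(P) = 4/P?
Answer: 46225/6718464 ≈ 0.0068803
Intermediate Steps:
j(v) = 27 + 9*(1 + v)/(2*v) (j(v) = 27 + 9*((1 + v)/(v + v)) = 27 + 9*((1 + v)/((2*v))) = 27 + 9*((1 + v)*(1/(2*v))) = 27 + 9*((1 + v)/(2*v)) = 27 + 9*(1 + v)/(2*v))
U(u) = -3 + u
G(L) = (-3 + 1/(2*L))/L (G(L) = (-3 + 1/(L + L))/L = (-3 + 1/(2*L))/L)
G(j(t(4)))² = ((1 - 27*(1 + 7*(4/4))/(4/4))/(2*(9*(1 + 7*(4/4))/(2*((4/4))))²))² = ((1 - 27*(1 + 7*(4*(¼)))/(4*(¼)))/(2*(9*(1 + 7*(4*(¼)))/(2*((4*(¼)))))²))² = ((1 - 27*(1 + 7*1)/1)/(2*((9/2)*(1 + 7*1)/1)²))² = ((1 - 27*(1 + 7))/(2*((9/2)*1*(1 + 7))²))² = ((1 - 27*8)/(2*((9/2)*1*8)²))² = ((½)*(1 - 6*36)/36²)² = ((½)*(1/1296)*(1 - 216))² = ((½)*(1/1296)*(-215))² = (-215/2592)² = 46225/6718464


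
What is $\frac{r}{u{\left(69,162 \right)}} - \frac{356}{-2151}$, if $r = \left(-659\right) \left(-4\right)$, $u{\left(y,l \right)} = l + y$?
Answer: $\frac{1917424}{165627} \approx 11.577$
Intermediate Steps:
$r = 2636$
$\frac{r}{u{\left(69,162 \right)}} - \frac{356}{-2151} = \frac{2636}{162 + 69} - \frac{356}{-2151} = \frac{2636}{231} - - \frac{356}{2151} = 2636 \cdot \frac{1}{231} + \frac{356}{2151} = \frac{2636}{231} + \frac{356}{2151} = \frac{1917424}{165627}$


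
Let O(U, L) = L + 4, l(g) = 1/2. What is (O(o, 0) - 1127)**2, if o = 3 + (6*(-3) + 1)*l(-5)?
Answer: 1261129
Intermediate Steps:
l(g) = 1/2 (l(g) = 1*(1/2) = 1/2)
o = -11/2 (o = 3 + (6*(-3) + 1)*(1/2) = 3 + (-18 + 1)*(1/2) = 3 - 17*1/2 = 3 - 17/2 = -11/2 ≈ -5.5000)
O(U, L) = 4 + L
(O(o, 0) - 1127)**2 = ((4 + 0) - 1127)**2 = (4 - 1127)**2 = (-1123)**2 = 1261129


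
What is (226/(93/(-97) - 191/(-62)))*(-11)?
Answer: -14950804/12761 ≈ -1171.6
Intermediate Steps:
(226/(93/(-97) - 191/(-62)))*(-11) = (226/(93*(-1/97) - 191*(-1/62)))*(-11) = (226/(-93/97 + 191/62))*(-11) = (226/(12761/6014))*(-11) = (226*(6014/12761))*(-11) = (1359164/12761)*(-11) = -14950804/12761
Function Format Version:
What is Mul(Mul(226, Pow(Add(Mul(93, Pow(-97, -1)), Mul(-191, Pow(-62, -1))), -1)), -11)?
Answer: Rational(-14950804, 12761) ≈ -1171.6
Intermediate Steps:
Mul(Mul(226, Pow(Add(Mul(93, Pow(-97, -1)), Mul(-191, Pow(-62, -1))), -1)), -11) = Mul(Mul(226, Pow(Add(Mul(93, Rational(-1, 97)), Mul(-191, Rational(-1, 62))), -1)), -11) = Mul(Mul(226, Pow(Add(Rational(-93, 97), Rational(191, 62)), -1)), -11) = Mul(Mul(226, Pow(Rational(12761, 6014), -1)), -11) = Mul(Mul(226, Rational(6014, 12761)), -11) = Mul(Rational(1359164, 12761), -11) = Rational(-14950804, 12761)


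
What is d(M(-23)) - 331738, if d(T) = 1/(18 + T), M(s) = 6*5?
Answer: -15923423/48 ≈ -3.3174e+5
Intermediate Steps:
M(s) = 30
d(M(-23)) - 331738 = 1/(18 + 30) - 331738 = 1/48 - 331738 = -15923423/48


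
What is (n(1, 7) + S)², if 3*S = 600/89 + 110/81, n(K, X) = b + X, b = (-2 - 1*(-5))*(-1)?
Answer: 20995430404/467727129 ≈ 44.888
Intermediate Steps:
b = -3 (b = (-2 + 5)*(-1) = 3*(-1) = -3)
n(K, X) = -3 + X
S = 58390/21627 (S = (600/89 + 110/81)/3 = (⅓)*(58390/7209) = 58390/21627 ≈ 2.6999)
(n(1, 7) + S)² = ((-3 + 7) + 58390/21627)² = (4 + 58390/21627)² = (144898/21627)² = 20995430404/467727129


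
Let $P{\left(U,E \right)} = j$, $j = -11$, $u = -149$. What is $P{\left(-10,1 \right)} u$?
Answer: $1639$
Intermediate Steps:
$P{\left(U,E \right)} = -11$
$P{\left(-10,1 \right)} u = \left(-11\right) \left(-149\right) = 1639$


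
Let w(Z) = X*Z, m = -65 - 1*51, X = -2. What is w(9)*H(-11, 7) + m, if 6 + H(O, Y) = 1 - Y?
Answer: 100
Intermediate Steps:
m = -116 (m = -65 - 51 = -116)
w(Z) = -2*Z
H(O, Y) = -5 - Y (H(O, Y) = -6 + (1 - Y) = -5 - Y)
w(9)*H(-11, 7) + m = (-2*9)*(-5 - 1*7) - 116 = -18*(-5 - 7) - 116 = -18*(-12) - 116 = 216 - 116 = 100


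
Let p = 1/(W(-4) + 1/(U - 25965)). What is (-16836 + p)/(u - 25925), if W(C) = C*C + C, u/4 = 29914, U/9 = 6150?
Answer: -5936697771/33051518951 ≈ -0.17962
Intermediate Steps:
U = 55350 (U = 9*6150 = 55350)
u = 119656 (u = 4*29914 = 119656)
W(C) = C + C**2 (W(C) = C**2 + C = C + C**2)
p = 29385/352621 (p = 1/(-4*(1 - 4) + 1/(55350 - 25965)) = 1/(-4*(-3) + 1/29385) = 1/(12 + 1/29385) = 1/(352621/29385) = 29385/352621 ≈ 0.083333)
(-16836 + p)/(u - 25925) = (-16836 + 29385/352621)/(119656 - 25925) = -5936697771/352621/93731 = -5936697771/352621*1/93731 = -5936697771/33051518951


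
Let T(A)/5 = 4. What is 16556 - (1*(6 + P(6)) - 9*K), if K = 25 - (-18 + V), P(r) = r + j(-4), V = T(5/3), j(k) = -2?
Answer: 16753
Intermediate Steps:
T(A) = 20 (T(A) = 5*4 = 20)
V = 20
P(r) = -2 + r (P(r) = r - 2 = -2 + r)
K = 23 (K = 25 - (-18 + 20) = 25 - 1*2 = 25 - 2 = 23)
16556 - (1*(6 + P(6)) - 9*K) = 16556 - (1*(6 + (-2 + 6)) - 9*23) = 16556 - (1*(6 + 4) - 207) = 16556 - (1*10 - 207) = 16556 - (10 - 207) = 16556 - 1*(-197) = 16556 + 197 = 16753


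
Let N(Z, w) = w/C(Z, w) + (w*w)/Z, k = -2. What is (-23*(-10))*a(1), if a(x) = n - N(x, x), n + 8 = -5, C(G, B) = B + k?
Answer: -2990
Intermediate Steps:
C(G, B) = -2 + B (C(G, B) = B - 2 = -2 + B)
N(Z, w) = w/(-2 + w) + w**2/Z (N(Z, w) = w/(-2 + w) + (w*w)/Z = w/(-2 + w) + w**2/Z)
n = -13 (n = -8 - 5 = -13)
a(x) = -13 - (x + x*(-2 + x))/(-2 + x) (a(x) = -13 - x*(x + x*(-2 + x))/(x*(-2 + x)) = -13 - (x + x*(-2 + x))/(-2 + x))
(-23*(-10))*a(1) = (-23*(-10))*((26 - 1*1**2 - 12*1)/(-2 + 1)) = 230*((26 - 1*1 - 12)/(-1)) = 230*(-(26 - 1 - 12)) = 230*(-1*13) = 230*(-13) = -2990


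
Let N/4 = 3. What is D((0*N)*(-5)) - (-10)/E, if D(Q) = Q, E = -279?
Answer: -10/279 ≈ -0.035842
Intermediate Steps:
N = 12 (N = 4*3 = 12)
D((0*N)*(-5)) - (-10)/E = (0*12)*(-5) - (-10)/(-279) = 0*(-5) - (-1)*(-10)/279 = 0 - 1*10/279 = 0 - 10/279 = -10/279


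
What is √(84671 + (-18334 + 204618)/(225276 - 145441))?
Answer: √11013801280635/11405 ≈ 290.99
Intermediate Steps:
√(84671 + (-18334 + 204618)/(225276 - 145441)) = √(84671 + 186284/79835) = √(84671 + 186284*(1/79835)) = √(84671 + 26612/11405) = √(965699367/11405) = √11013801280635/11405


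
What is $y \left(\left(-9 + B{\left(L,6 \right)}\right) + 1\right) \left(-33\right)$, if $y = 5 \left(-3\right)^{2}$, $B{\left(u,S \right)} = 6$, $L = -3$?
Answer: $2970$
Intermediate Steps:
$y = 45$ ($y = 5 \cdot 9 = 45$)
$y \left(\left(-9 + B{\left(L,6 \right)}\right) + 1\right) \left(-33\right) = 45 \left(\left(-9 + 6\right) + 1\right) \left(-33\right) = 45 \left(-3 + 1\right) \left(-33\right) = 45 \left(-2\right) \left(-33\right) = \left(-90\right) \left(-33\right) = 2970$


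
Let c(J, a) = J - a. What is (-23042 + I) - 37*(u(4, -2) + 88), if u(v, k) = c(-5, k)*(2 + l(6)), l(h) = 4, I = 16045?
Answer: -9587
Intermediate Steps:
u(v, k) = -30 - 6*k (u(v, k) = (-5 - k)*(2 + 4) = (-5 - k)*6 = -30 - 6*k)
(-23042 + I) - 37*(u(4, -2) + 88) = (-23042 + 16045) - 37*((-30 - 6*(-2)) + 88) = -6997 - 37*((-30 + 12) + 88) = -6997 - 37*(-18 + 88) = -6997 - 37*70 = -6997 - 2590 = -9587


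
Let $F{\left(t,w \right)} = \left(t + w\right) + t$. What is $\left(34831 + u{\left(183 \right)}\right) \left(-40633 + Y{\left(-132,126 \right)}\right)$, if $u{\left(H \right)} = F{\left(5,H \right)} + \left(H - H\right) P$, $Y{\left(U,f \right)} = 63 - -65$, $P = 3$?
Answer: $-1418647120$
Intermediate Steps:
$Y{\left(U,f \right)} = 128$ ($Y{\left(U,f \right)} = 63 + 65 = 128$)
$F{\left(t,w \right)} = w + 2 t$
$u{\left(H \right)} = 10 + H$ ($u{\left(H \right)} = \left(H + 2 \cdot 5\right) + \left(H - H\right) 3 = \left(H + 10\right) + 0 \cdot 3 = \left(10 + H\right) + 0 = 10 + H$)
$\left(34831 + u{\left(183 \right)}\right) \left(-40633 + Y{\left(-132,126 \right)}\right) = \left(34831 + \left(10 + 183\right)\right) \left(-40633 + 128\right) = \left(34831 + 193\right) \left(-40505\right) = 35024 \left(-40505\right) = -1418647120$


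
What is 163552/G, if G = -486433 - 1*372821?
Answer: -81776/429627 ≈ -0.19034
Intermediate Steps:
G = -859254 (G = -486433 - 372821 = -859254)
163552/G = 163552/(-859254) = 163552*(-1/859254) = -81776/429627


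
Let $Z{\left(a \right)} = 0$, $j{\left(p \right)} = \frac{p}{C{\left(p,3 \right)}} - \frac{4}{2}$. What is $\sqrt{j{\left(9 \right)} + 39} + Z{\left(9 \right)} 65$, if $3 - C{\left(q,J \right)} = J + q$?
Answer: $6$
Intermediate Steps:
$C{\left(q,J \right)} = 3 - J - q$ ($C{\left(q,J \right)} = 3 - \left(J + q\right) = 3 - J - q$)
$j{\left(p \right)} = -3$ ($j{\left(p \right)} = \frac{p}{3 - 3 - p} - \frac{4}{2} = \frac{p}{3 - 3 - p} - 2 = \frac{p}{\left(-1\right) p} - 2 = p \left(- \frac{1}{p}\right) - 2 = -1 - 2 = -3$)
$\sqrt{j{\left(9 \right)} + 39} + Z{\left(9 \right)} 65 = \sqrt{-3 + 39} + 0 \cdot 65 = \sqrt{36} + 0 = 6 + 0 = 6$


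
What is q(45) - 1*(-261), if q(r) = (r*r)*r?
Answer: 91386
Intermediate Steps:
q(r) = r³ (q(r) = r²*r = r³)
q(45) - 1*(-261) = 45³ - 1*(-261) = 91125 + 261 = 91386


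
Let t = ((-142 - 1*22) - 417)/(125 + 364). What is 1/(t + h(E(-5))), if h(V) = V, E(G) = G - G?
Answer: -489/581 ≈ -0.84165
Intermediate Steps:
E(G) = 0
t = -581/489 (t = ((-142 - 22) - 417)/489 = (-164 - 417)*(1/489) = -581*1/489 = -581/489 ≈ -1.1881)
1/(t + h(E(-5))) = 1/(-581/489 + 0) = 1/(-581/489) = -489/581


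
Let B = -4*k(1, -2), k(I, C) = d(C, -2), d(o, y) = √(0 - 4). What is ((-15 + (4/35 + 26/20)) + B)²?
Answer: 590801/4900 + 7608*I/35 ≈ 120.57 + 217.37*I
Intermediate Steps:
d(o, y) = 2*I (d(o, y) = √(-4) = 2*I)
k(I, C) = 2*I
B = -8*I ≈ -8.0*I
((-15 + (4/35 + 26/20)) + B)² = ((-15 + (4/35 + 26/20)) - 8*I)² = ((-15 + (4*(1/35) + 26*(1/20))) - 8*I)² = ((-15 + (4/35 + 13/10)) - 8*I)² = ((-15 + 99/70) - 8*I)² = (-951/70 - 8*I)²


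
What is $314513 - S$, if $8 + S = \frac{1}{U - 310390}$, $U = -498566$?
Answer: $\frac{254433650077}{808956} \approx 3.1452 \cdot 10^{5}$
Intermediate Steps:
$S = - \frac{6471649}{808956}$ ($S = -8 + \frac{1}{-498566 - 310390} = -8 + \frac{1}{-808956} = -8 - \frac{1}{808956} = - \frac{6471649}{808956} \approx -8.0$)
$314513 - S = 314513 - - \frac{6471649}{808956} = 314513 + \frac{6471649}{808956} = \frac{254433650077}{808956}$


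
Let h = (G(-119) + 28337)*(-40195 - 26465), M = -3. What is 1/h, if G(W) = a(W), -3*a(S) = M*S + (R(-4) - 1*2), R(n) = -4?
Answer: -1/1881145200 ≈ -5.3159e-10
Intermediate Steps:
a(S) = 2 + S (a(S) = -(-3*S + (-4 - 1*2))/3 = -(-3*S + (-4 - 2))/3 = -(-3*S - 6)/3 = -(-6 - 3*S)/3 = 2 + S)
G(W) = 2 + W
h = -1881145200 (h = ((2 - 119) + 28337)*(-40195 - 26465) = (-117 + 28337)*(-66660) = 28220*(-66660) = -1881145200)
1/h = 1/(-1881145200) = -1/1881145200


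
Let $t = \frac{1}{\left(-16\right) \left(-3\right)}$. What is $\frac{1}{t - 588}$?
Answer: $- \frac{48}{28223} \approx -0.0017007$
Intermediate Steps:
$t = \frac{1}{48} \approx 0.020833$
$\frac{1}{t - 588} = \frac{1}{\frac{1}{48} - 588} = \frac{1}{- \frac{28223}{48}} = - \frac{48}{28223}$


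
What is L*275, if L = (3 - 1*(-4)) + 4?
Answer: 3025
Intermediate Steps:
L = 11 (L = (3 + 4) + 4 = 7 + 4 = 11)
L*275 = 11*275 = 3025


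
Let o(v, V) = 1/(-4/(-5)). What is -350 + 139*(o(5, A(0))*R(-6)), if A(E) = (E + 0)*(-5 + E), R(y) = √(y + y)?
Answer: -350 + 695*I*√3/2 ≈ -350.0 + 601.89*I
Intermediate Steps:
R(y) = √2*√y (R(y) = √(2*y) = √2*√y)
A(E) = E*(-5 + E)
o(v, V) = 5/4 (o(v, V) = 1/(-4*(-⅕)) = 1/(⅘) = 5/4)
-350 + 139*(o(5, A(0))*R(-6)) = -350 + 139*(5*(√2*√(-6))/4) = -350 + 139*(5*(√2*(I*√6))/4) = -350 + 139*(5*(2*I*√3)/4) = -350 + 139*(5*I*√3/2) = -350 + 695*I*√3/2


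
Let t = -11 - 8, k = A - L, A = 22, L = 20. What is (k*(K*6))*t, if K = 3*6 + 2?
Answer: -4560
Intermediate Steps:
K = 20 (K = 18 + 2 = 20)
k = 2 (k = 22 - 1*20 = 22 - 20 = 2)
t = -19
(k*(K*6))*t = (2*(20*6))*(-19) = (2*120)*(-19) = 240*(-19) = -4560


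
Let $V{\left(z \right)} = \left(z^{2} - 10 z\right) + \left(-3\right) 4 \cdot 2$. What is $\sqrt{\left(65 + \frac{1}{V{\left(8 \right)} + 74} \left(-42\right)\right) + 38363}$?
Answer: $\frac{\sqrt{11105335}}{17} \approx 196.03$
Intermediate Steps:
$V{\left(z \right)} = -24 + z^{2} - 10 z$ ($V{\left(z \right)} = \left(z^{2} - 10 z\right) - 24 = -24 + z^{2} - 10 z$)
$\sqrt{\left(65 + \frac{1}{V{\left(8 \right)} + 74} \left(-42\right)\right) + 38363} = \sqrt{\left(65 + \frac{1}{\left(-24 + 8^{2} - 80\right) + 74} \left(-42\right)\right) + 38363} = \sqrt{\left(65 + \frac{1}{\left(-24 + 64 - 80\right) + 74} \left(-42\right)\right) + 38363} = \sqrt{\left(65 + \frac{1}{-40 + 74} \left(-42\right)\right) + 38363} = \sqrt{\left(65 + \frac{1}{34} \left(-42\right)\right) + 38363} = \sqrt{\left(65 - \frac{21}{17}\right) + 38363} = \sqrt{\frac{1084}{17} + 38363} = \sqrt{\frac{653255}{17}} = \frac{\sqrt{11105335}}{17}$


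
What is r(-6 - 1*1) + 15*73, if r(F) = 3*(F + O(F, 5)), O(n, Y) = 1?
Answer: 1077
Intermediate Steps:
r(F) = 3 + 3*F (r(F) = 3*(F + 1) = 3*(1 + F) = 3 + 3*F)
r(-6 - 1*1) + 15*73 = (3 + 3*(-6 - 1*1)) + 15*73 = (3 + 3*(-6 - 1)) + 1095 = (3 + 3*(-7)) + 1095 = (3 - 21) + 1095 = -18 + 1095 = 1077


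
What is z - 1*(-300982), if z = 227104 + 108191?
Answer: 636277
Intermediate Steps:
z = 335295
z - 1*(-300982) = 335295 - 1*(-300982) = 335295 + 300982 = 636277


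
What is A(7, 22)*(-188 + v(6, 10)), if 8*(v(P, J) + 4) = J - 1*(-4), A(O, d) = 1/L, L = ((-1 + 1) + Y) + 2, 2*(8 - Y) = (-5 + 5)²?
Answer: -761/40 ≈ -19.025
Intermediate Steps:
Y = 8 (Y = 8 - (-5 + 5)²/2 = 8 - ½*0² = 8 - ½*0 = 8 + 0 = 8)
L = 10 (L = ((-1 + 1) + 8) + 2 = (0 + 8) + 2 = 8 + 2 = 10)
A(O, d) = ⅒ (A(O, d) = 1/10 = ⅒)
v(P, J) = -7/2 + J/8 (v(P, J) = -4 + (J - 1*(-4))/8 = -4 + (J + 4)/8 = -4 + (4 + J)/8 = -4 + (½ + J/8) = -7/2 + J/8)
A(7, 22)*(-188 + v(6, 10)) = (-188 + (-7/2 + (⅛)*10))/10 = (-188 + (-7/2 + 5/4))/10 = (-188 - 9/4)/10 = (⅒)*(-761/4) = -761/40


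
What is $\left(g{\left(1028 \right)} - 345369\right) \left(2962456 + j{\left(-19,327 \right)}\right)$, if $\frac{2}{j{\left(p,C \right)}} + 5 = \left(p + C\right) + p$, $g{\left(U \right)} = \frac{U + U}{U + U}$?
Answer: $- \frac{72642762943052}{71} \approx -1.0231 \cdot 10^{12}$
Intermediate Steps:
$g{\left(U \right)} = 1$ ($g{\left(U \right)} = \frac{2 U}{2 U} = 2 U \frac{1}{2 U} = 1$)
$j{\left(p,C \right)} = \frac{2}{-5 + C + 2 p}$ ($j{\left(p,C \right)} = \frac{2}{-5 + \left(\left(p + C\right) + p\right)} = \frac{2}{-5 + \left(\left(C + p\right) + p\right)} = \frac{2}{-5 + \left(C + 2 p\right)} = \frac{2}{-5 + C + 2 p}$)
$\left(g{\left(1028 \right)} - 345369\right) \left(2962456 + j{\left(-19,327 \right)}\right) = \left(1 - 345369\right) \left(2962456 + \frac{2}{-5 + 327 + 2 \left(-19\right)}\right) = - 345368 \left(2962456 + \frac{2}{-5 + 327 - 38}\right) = - 345368 \left(2962456 + \frac{2}{284}\right) = - 345368 \left(2962456 + 2 \cdot \frac{1}{284}\right) = - 345368 \left(2962456 + \frac{1}{142}\right) = \left(-345368\right) \frac{420668753}{142} = - \frac{72642762943052}{71}$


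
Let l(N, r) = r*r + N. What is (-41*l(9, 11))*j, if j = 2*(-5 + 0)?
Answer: 53300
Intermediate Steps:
j = -10 (j = 2*(-5) = -10)
l(N, r) = N + r² (l(N, r) = r² + N = N + r²)
(-41*l(9, 11))*j = -41*(9 + 11²)*(-10) = -41*(9 + 121)*(-10) = -41*130*(-10) = -5330*(-10) = 53300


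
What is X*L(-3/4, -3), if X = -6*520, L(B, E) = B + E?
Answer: 11700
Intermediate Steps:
X = -3120
X*L(-3/4, -3) = -3120*(-3/4 - 3) = -3120*(-3*¼ - 3) = -3120*(-¾ - 3) = -3120*(-15/4) = 11700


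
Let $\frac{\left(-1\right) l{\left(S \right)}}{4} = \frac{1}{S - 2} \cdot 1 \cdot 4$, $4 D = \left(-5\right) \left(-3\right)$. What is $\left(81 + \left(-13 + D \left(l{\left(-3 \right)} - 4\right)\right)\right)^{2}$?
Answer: $4225$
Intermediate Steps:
$D = \frac{15}{4}$ ($D = \frac{\left(-5\right) \left(-3\right)}{4} = \frac{1}{4} \cdot 15 = \frac{15}{4} \approx 3.75$)
$l{\left(S \right)} = - \frac{16}{-2 + S}$ ($l{\left(S \right)} = - 4 \frac{1}{S - 2} \cdot 1 \cdot 4 = - 4 \frac{1}{-2 + S} 1 \cdot 4 = - 4 \frac{1}{-2 + S} 4 = - 4 \frac{4}{-2 + S} = - \frac{16}{-2 + S}$)
$\left(81 + \left(-13 + D \left(l{\left(-3 \right)} - 4\right)\right)\right)^{2} = \left(81 - \left(13 - \frac{15 \left(- \frac{16}{-2 - 3} - 4\right)}{4}\right)\right)^{2} = \left(81 - \left(13 - \frac{15 \left(- \frac{16}{-5} - 4\right)}{4}\right)\right)^{2} = \left(81 - \left(13 - \frac{15 \left(\left(-16\right) \left(- \frac{1}{5}\right) - 4\right)}{4}\right)\right)^{2} = \left(81 - \left(13 - \frac{15 \left(\frac{16}{5} - 4\right)}{4}\right)\right)^{2} = \left(81 + \left(-13 + \frac{15}{4} \left(- \frac{4}{5}\right)\right)\right)^{2} = \left(81 - 16\right)^{2} = 65^{2} = 4225$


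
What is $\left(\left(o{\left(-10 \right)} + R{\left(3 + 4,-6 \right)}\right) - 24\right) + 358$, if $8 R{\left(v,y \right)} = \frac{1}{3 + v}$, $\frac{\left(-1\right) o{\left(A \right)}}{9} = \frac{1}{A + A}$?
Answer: $\frac{26757}{80} \approx 334.46$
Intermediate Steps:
$o{\left(A \right)} = - \frac{9}{2 A}$ ($o{\left(A \right)} = - \frac{9}{A + A} = - \frac{9}{2 A}$)
$R{\left(v,y \right)} = \frac{1}{8 \left(3 + v\right)}$
$\left(\left(o{\left(-10 \right)} + R{\left(3 + 4,-6 \right)}\right) - 24\right) + 358 = \left(\left(- \frac{9}{2 \left(-10\right)} + \frac{1}{8 \left(3 + \left(3 + 4\right)\right)}\right) - 24\right) + 358 = \left(\left(\left(- \frac{9}{2}\right) \left(- \frac{1}{10}\right) + \frac{1}{8 \left(3 + 7\right)}\right) - 24\right) + 358 = \left(\left(\frac{9}{20} + \frac{1}{8 \cdot 10}\right) - 24\right) + 358 = \left(\left(\frac{9}{20} + \frac{1}{8} \cdot \frac{1}{10}\right) - 24\right) + 358 = \left(\left(\frac{9}{20} + \frac{1}{80}\right) - 24\right) + 358 = \left(\frac{37}{80} - 24\right) + 358 = - \frac{1883}{80} + 358 = \frac{26757}{80}$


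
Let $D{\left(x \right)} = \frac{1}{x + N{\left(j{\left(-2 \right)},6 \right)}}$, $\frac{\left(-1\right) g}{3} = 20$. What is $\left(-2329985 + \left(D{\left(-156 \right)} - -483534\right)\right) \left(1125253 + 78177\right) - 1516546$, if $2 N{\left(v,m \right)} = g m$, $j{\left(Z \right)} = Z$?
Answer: $- \frac{373308775905683}{168} \approx -2.2221 \cdot 10^{12}$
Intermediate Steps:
$g = -60$ ($g = \left(-3\right) 20 = -60$)
$N{\left(v,m \right)} = - 30 m$ ($N{\left(v,m \right)} = \frac{\left(-60\right) m}{2} = - 30 m$)
$D{\left(x \right)} = \frac{1}{-180 + x}$ ($D{\left(x \right)} = \frac{1}{x - 180} = \frac{1}{-180 + x}$)
$\left(-2329985 + \left(D{\left(-156 \right)} - -483534\right)\right) \left(1125253 + 78177\right) - 1516546 = \left(-2329985 + \left(\frac{1}{-180 - 156} - -483534\right)\right) \left(1125253 + 78177\right) - 1516546 = \left(-2329985 + \left(\frac{1}{-336} + 483534\right)\right) 1203430 - 1516546 = \left(-2329985 + \left(- \frac{1}{336} + 483534\right)\right) 1203430 - 1516546 = \left(-2329985 + \frac{162467423}{336}\right) 1203430 - 1516546 = \left(- \frac{620407537}{336}\right) 1203430 - 1516546 = - \frac{373308521125955}{168} - 1516546 = - \frac{373308775905683}{168}$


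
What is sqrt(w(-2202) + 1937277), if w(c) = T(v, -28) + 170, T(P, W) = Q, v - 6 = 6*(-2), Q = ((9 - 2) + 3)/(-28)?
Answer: sqrt(379739542)/14 ≈ 1391.9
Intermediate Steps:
Q = -5/14 (Q = (7 + 3)*(-1/28) = 10*(-1/28) = -5/14 ≈ -0.35714)
v = -6 (v = 6 + 6*(-2) = 6 - 12 = -6)
T(P, W) = -5/14
w(c) = 2375/14 (w(c) = -5/14 + 170 = 2375/14)
sqrt(w(-2202) + 1937277) = sqrt(2375/14 + 1937277) = sqrt(27124253/14) = sqrt(379739542)/14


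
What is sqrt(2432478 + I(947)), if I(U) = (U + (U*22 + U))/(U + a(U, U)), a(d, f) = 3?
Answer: 3*sqrt(2439258874)/95 ≈ 1559.6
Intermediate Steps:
I(U) = 24*U/(3 + U) (I(U) = (U + (U*22 + U))/(U + 3) = (U + (22*U + U))/(3 + U) = (U + 23*U)/(3 + U) = (24*U)/(3 + U) = 24*U/(3 + U))
sqrt(2432478 + I(947)) = sqrt(2432478 + 24*947/(3 + 947)) = sqrt(2432478 + 24*947/950) = sqrt(2432478 + 24*947*(1/950)) = sqrt(2432478 + 11364/475) = sqrt(1155438414/475) = 3*sqrt(2439258874)/95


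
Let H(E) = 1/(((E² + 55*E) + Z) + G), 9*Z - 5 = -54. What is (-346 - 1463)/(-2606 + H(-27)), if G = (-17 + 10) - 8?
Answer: 12641292/18210737 ≈ 0.69417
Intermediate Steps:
Z = -49/9 (Z = 5/9 + (⅑)*(-54) = 5/9 - 6 = -49/9 ≈ -5.4444)
G = -15 (G = -7 - 8 = -15)
H(E) = 1/(-184/9 + E² + 55*E) (H(E) = 1/(((E² + 55*E) - 49/9) - 15) = 1/((-49/9 + E² + 55*E) - 15) = 1/(-184/9 + E² + 55*E))
(-346 - 1463)/(-2606 + H(-27)) = (-346 - 1463)/(-2606 + 9/(-184 + 9*(-27)² + 495*(-27))) = -1809/(-2606 + 9/(-184 + 9*729 - 13365)) = -1809/(-2606 + 9/(-184 + 6561 - 13365)) = -1809/(-2606 + 9/(-6988)) = -1809/(-2606 + 9*(-1/6988)) = -1809/(-2606 - 9/6988) = -1809/(-18210737/6988) = -1809*(-6988/18210737) = 12641292/18210737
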